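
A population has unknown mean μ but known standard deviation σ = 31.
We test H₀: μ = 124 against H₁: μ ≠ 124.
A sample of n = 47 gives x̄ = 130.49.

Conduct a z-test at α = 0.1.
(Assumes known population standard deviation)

Standard error: SE = σ/√n = 31/√47 = 4.5218
z-statistic: z = (x̄ - μ₀)/SE = (130.49 - 124)/4.5218 = 1.4353
Critical value: ±1.645
p-value = 0.1512
Decision: fail to reject H₀

Answer: z = 1.4353, fail to reject H₀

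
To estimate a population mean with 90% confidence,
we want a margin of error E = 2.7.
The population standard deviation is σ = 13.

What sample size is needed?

z_0.05 = 1.645
n = (z×σ/E)² = (1.645×13/2.7)²
n = 62.7323
Round up: n = 63

Answer: n = 63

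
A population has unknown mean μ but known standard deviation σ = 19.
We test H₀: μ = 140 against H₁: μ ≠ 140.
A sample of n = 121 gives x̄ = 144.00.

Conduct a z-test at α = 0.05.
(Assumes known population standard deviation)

Answer: z = 2.3158, reject H₀

Derivation:
Standard error: SE = σ/√n = 19/√121 = 1.7273
z-statistic: z = (x̄ - μ₀)/SE = (144.00 - 140)/1.7273 = 2.3158
Critical value: ±1.960
p-value = 0.0206
Decision: reject H₀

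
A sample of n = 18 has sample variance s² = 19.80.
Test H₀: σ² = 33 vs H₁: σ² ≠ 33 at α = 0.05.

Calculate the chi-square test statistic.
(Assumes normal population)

df = n - 1 = 17
χ² = (n-1)s²/σ₀² = 17×19.80/33 = 10.2000
Critical values: χ²_{0.975,17} = 7.564, χ²_{0.025,17} = 30.191
Rejection region: χ² < 7.564 or χ² > 30.191
Decision: fail to reject H₀

Answer: χ² = 10.2000, fail to reject H₀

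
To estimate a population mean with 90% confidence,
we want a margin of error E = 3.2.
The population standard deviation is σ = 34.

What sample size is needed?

z_0.05 = 1.645
n = (z×σ/E)² = (1.645×34/3.2)²
n = 305.4849
Round up: n = 306

Answer: n = 306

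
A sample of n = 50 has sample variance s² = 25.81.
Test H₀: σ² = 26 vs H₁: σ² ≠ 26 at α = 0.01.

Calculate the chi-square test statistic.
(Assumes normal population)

Answer: χ² = 48.6419, fail to reject H₀

Derivation:
df = n - 1 = 49
χ² = (n-1)s²/σ₀² = 49×25.81/26 = 48.6419
Critical values: χ²_{0.995,49} = 27.249, χ²_{0.005,49} = 78.231
Rejection region: χ² < 27.249 or χ² > 78.231
Decision: fail to reject H₀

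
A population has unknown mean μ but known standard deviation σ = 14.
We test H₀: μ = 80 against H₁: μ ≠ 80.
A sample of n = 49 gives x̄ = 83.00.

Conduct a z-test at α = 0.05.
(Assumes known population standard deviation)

Standard error: SE = σ/√n = 14/√49 = 2.0000
z-statistic: z = (x̄ - μ₀)/SE = (83.00 - 80)/2.0000 = 1.5000
Critical value: ±1.960
p-value = 0.1336
Decision: fail to reject H₀

Answer: z = 1.5000, fail to reject H₀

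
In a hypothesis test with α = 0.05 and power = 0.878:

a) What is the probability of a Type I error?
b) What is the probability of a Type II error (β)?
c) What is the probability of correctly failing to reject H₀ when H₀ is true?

a) Type I error probability = α = 0.05
b) Power = P(reject H₀ | H₁ true) = 1 - β = 0.878, so Type II error probability = β = 1 - Power = 0.122
c) P(fail to reject H₀ | H₀ true) = 1 - α = 0.95

Answer: a) 0.05, b) 0.122, c) 0.95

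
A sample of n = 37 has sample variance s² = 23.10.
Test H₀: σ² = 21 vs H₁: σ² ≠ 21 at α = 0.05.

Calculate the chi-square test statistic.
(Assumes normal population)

df = n - 1 = 36
χ² = (n-1)s²/σ₀² = 36×23.10/21 = 39.6000
Critical values: χ²_{0.975,36} = 21.336, χ²_{0.025,36} = 54.437
Rejection region: χ² < 21.336 or χ² > 54.437
Decision: fail to reject H₀

Answer: χ² = 39.6000, fail to reject H₀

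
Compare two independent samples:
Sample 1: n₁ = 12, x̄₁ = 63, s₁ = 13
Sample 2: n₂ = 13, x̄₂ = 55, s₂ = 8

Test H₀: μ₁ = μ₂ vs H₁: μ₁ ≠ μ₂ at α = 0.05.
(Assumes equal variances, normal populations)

Answer: t = 1.8699, fail to reject H₀

Derivation:
Pooled variance: s²_p = [11×13² + 12×8²]/(23) = 114.2174
s_p = 10.6873
SE = s_p×√(1/n₁ + 1/n₂) = 10.6873×√(1/12 + 1/13) = 4.2783
t = (x̄₁ - x̄₂)/SE = (63 - 55)/4.2783 = 1.8699
df = 23, t-critical = ±2.069
Decision: fail to reject H₀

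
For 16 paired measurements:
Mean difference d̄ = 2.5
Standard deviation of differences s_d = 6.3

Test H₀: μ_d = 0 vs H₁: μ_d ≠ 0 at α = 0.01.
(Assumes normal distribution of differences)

df = n - 1 = 15
SE = s_d/√n = 6.3/√16 = 1.5750
t = d̄/SE = 2.5/1.5750 = 1.5873
Critical value: t_{0.005,15} = ±2.947
p-value ≈ 0.1333
Decision: fail to reject H₀

Answer: t = 1.5873, fail to reject H₀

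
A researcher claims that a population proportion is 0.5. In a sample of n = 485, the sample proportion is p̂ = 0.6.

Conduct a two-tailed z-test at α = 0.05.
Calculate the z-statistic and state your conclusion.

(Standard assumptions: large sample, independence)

H₀: p = 0.5, H₁: p ≠ 0.5
Standard error: SE = √(p₀(1-p₀)/n) = √(0.5×0.5/485) = 0.022704
z-statistic: z = (p̂ - p₀)/SE = (0.6 - 0.5)/0.022704 = 4.4045
Critical value: z_0.025 = ±1.960
p-value < 0.0001
Decision: reject H₀ at α = 0.05

Answer: z = 4.4045, reject H₀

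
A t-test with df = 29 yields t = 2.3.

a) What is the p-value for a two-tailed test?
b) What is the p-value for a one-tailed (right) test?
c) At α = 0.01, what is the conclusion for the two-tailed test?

Using t-distribution with df = 29:
a) Two-tailed: p = 2×P(T > 2.3) = 0.0288
b) One-tailed: p = P(T > 2.3) = 0.0144
c) 0.0288 ≥ 0.01, fail to reject H₀

Answer: a) 0.0288, b) 0.0144, c) fail to reject H₀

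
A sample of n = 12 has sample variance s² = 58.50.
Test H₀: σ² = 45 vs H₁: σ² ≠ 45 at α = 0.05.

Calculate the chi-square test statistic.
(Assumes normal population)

Answer: χ² = 14.3000, fail to reject H₀

Derivation:
df = n - 1 = 11
χ² = (n-1)s²/σ₀² = 11×58.50/45 = 14.3000
Critical values: χ²_{0.975,11} = 3.816, χ²_{0.025,11} = 21.920
Rejection region: χ² < 3.816 or χ² > 21.920
Decision: fail to reject H₀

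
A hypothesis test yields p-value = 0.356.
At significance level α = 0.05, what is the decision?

Compare p-value to α:
0.356 ≥ 0.05
Decision: fail to reject H₀

Answer: fail to reject H₀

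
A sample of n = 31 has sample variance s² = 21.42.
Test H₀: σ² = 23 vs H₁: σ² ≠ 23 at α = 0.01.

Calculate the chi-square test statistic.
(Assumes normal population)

df = n - 1 = 30
χ² = (n-1)s²/σ₀² = 30×21.42/23 = 27.9391
Critical values: χ²_{0.995,30} = 13.787, χ²_{0.005,30} = 53.672
Rejection region: χ² < 13.787 or χ² > 53.672
Decision: fail to reject H₀

Answer: χ² = 27.9391, fail to reject H₀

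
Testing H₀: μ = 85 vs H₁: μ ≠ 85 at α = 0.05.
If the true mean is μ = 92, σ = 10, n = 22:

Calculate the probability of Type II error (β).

Answer: β ≈ 0.0929

Derivation:
SE = σ/√n = 10/√22 = 2.1320
Critical values: μ₀ ± z_0.025×SE = 85 ± 1.960×2.1320
Acceptance region: (80.8213, 89.1787)
Under H₁ (μ = 92): z_high = (89.1787 - 92)/2.1320 = -1.3233, z_low = (80.8213 - 92)/2.1320 = -5.2433
β = P(not reject | H₁) = Φ(-1.3233) - Φ(-5.2433) ≈ 0.0929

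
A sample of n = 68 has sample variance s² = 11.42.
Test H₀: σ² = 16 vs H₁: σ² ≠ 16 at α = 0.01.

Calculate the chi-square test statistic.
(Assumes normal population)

df = n - 1 = 67
χ² = (n-1)s²/σ₀² = 67×11.42/16 = 47.8212
Critical values: χ²_{0.995,67} = 40.935, χ²_{0.005,67} = 100.554
Rejection region: χ² < 40.935 or χ² > 100.554
Decision: fail to reject H₀

Answer: χ² = 47.8212, fail to reject H₀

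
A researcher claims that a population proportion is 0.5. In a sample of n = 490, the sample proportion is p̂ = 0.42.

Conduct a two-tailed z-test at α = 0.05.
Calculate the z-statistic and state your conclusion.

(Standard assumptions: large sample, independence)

Answer: z = -3.5417, reject H₀

Derivation:
H₀: p = 0.5, H₁: p ≠ 0.5
Standard error: SE = √(p₀(1-p₀)/n) = √(0.5×0.5/490) = 0.022588
z-statistic: z = (p̂ - p₀)/SE = (0.42 - 0.5)/0.022588 = -3.5417
Critical value: z_0.025 = ±1.960
p-value = 0.0004
Decision: reject H₀ at α = 0.05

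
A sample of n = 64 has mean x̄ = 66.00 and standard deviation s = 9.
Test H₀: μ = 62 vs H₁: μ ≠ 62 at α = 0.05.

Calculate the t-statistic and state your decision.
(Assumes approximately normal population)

Answer: t = 3.5556, reject H₀

Derivation:
df = n - 1 = 63
SE = s/√n = 9/√64 = 1.1250
t = (x̄ - μ₀)/SE = (66.00 - 62)/1.1250 = 3.5556
Critical value: t_{0.025,63} = ±1.998
p-value ≈ 0.0007
Decision: reject H₀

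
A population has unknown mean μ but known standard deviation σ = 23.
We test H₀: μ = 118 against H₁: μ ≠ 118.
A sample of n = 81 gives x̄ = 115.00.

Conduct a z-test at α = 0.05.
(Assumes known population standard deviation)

Standard error: SE = σ/√n = 23/√81 = 2.5556
z-statistic: z = (x̄ - μ₀)/SE = (115.00 - 118)/2.5556 = -1.1739
Critical value: ±1.960
p-value = 0.2404
Decision: fail to reject H₀

Answer: z = -1.1739, fail to reject H₀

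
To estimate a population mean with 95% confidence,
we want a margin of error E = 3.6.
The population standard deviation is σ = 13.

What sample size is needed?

Answer: n = 51

Derivation:
z_0.025 = 1.960
n = (z×σ/E)² = (1.960×13/3.6)²
n = 50.0949
Round up: n = 51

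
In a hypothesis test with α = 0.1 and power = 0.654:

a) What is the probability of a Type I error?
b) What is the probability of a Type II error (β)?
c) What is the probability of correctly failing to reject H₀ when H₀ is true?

a) Type I error probability = α = 0.1
b) Power = P(reject H₀ | H₁ true) = 1 - β = 0.654, so Type II error probability = β = 1 - Power = 0.346
c) P(fail to reject H₀ | H₀ true) = 1 - α = 0.9

Answer: a) 0.1, b) 0.346, c) 0.9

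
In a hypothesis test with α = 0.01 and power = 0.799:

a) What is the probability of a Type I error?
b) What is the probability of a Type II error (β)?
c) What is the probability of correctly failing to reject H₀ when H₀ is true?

a) Type I error probability = α = 0.01
b) Power = P(reject H₀ | H₁ true) = 1 - β = 0.799, so Type II error probability = β = 1 - Power = 0.201
c) P(fail to reject H₀ | H₀ true) = 1 - α = 0.99

Answer: a) 0.01, b) 0.201, c) 0.99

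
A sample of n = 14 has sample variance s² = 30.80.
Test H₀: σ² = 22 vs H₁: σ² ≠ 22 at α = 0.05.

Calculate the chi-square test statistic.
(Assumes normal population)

df = n - 1 = 13
χ² = (n-1)s²/σ₀² = 13×30.80/22 = 18.2000
Critical values: χ²_{0.975,13} = 5.009, χ²_{0.025,13} = 24.736
Rejection region: χ² < 5.009 or χ² > 24.736
Decision: fail to reject H₀

Answer: χ² = 18.2000, fail to reject H₀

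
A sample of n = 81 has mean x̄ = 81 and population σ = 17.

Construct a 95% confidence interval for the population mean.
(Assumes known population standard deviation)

Confidence level: 95%, α = 0.05
z_0.025 = 1.960
SE = σ/√n = 17/√81 = 1.8889
Margin of error = 1.960 × 1.8889 = 3.7022
CI: x̄ ± margin = 81 ± 3.7022
CI: (77.2978, 84.7022)

Answer: (77.2978, 84.7022)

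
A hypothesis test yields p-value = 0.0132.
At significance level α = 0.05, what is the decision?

Answer: reject H₀

Derivation:
Compare p-value to α:
0.0132 < 0.05
Decision: reject H₀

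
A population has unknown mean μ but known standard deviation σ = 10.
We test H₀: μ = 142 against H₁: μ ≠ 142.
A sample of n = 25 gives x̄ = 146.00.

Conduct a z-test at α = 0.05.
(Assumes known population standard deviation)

Standard error: SE = σ/√n = 10/√25 = 2.0000
z-statistic: z = (x̄ - μ₀)/SE = (146.00 - 142)/2.0000 = 2.0000
Critical value: ±1.960
p-value = 0.0455
Decision: reject H₀

Answer: z = 2.0000, reject H₀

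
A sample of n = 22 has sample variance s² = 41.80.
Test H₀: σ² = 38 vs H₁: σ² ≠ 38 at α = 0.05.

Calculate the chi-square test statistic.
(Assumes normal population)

Answer: χ² = 23.1000, fail to reject H₀

Derivation:
df = n - 1 = 21
χ² = (n-1)s²/σ₀² = 21×41.80/38 = 23.1000
Critical values: χ²_{0.975,21} = 10.283, χ²_{0.025,21} = 35.479
Rejection region: χ² < 10.283 or χ² > 35.479
Decision: fail to reject H₀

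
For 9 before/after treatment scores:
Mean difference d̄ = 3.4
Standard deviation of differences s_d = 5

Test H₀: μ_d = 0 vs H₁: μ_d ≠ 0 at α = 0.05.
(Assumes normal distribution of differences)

Answer: t = 2.0400, fail to reject H₀

Derivation:
df = n - 1 = 8
SE = s_d/√n = 5/√9 = 1.6667
t = d̄/SE = 3.4/1.6667 = 2.0400
Critical value: t_{0.025,8} = ±2.306
p-value ≈ 0.0757
Decision: fail to reject H₀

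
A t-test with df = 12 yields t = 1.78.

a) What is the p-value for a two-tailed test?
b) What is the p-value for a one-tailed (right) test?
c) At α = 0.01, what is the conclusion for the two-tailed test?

Answer: a) 0.1004, b) 0.0502, c) fail to reject H₀

Derivation:
Using t-distribution with df = 12:
a) Two-tailed: p = 2×P(T > 1.78) = 0.1004
b) One-tailed: p = P(T > 1.78) = 0.0502
c) 0.1004 ≥ 0.01, fail to reject H₀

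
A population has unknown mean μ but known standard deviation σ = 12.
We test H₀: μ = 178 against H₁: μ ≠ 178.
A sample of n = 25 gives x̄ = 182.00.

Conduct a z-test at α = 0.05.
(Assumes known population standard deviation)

Answer: z = 1.6667, fail to reject H₀

Derivation:
Standard error: SE = σ/√n = 12/√25 = 2.4000
z-statistic: z = (x̄ - μ₀)/SE = (182.00 - 178)/2.4000 = 1.6667
Critical value: ±1.960
p-value = 0.0956
Decision: fail to reject H₀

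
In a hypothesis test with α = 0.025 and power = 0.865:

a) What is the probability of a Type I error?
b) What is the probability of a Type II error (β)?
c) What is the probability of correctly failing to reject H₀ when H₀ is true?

a) Type I error probability = α = 0.025
b) Power = P(reject H₀ | H₁ true) = 1 - β = 0.865, so Type II error probability = β = 1 - Power = 0.135
c) P(fail to reject H₀ | H₀ true) = 1 - α = 0.975

Answer: a) 0.025, b) 0.135, c) 0.975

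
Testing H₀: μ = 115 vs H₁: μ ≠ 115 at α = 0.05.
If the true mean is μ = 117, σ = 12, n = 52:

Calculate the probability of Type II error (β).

Answer: β ≈ 0.7750

Derivation:
SE = σ/√n = 12/√52 = 1.6641
Critical values: μ₀ ± z_0.025×SE = 115 ± 1.960×1.6641
Acceptance region: (111.7384, 118.2616)
Under H₁ (μ = 117): z_high = (118.2616 - 117)/1.6641 = 0.7581, z_low = (111.7384 - 117)/1.6641 = -3.1618
β = P(not reject | H₁) = Φ(0.7581) - Φ(-3.1618) ≈ 0.7750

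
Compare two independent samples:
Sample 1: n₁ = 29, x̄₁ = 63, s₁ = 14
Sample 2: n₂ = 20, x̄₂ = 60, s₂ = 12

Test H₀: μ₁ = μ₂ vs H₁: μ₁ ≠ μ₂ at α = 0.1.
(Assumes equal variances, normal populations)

Pooled variance: s²_p = [28×14² + 19×12²]/(47) = 174.9787
s_p = 13.2280
SE = s_p×√(1/n₁ + 1/n₂) = 13.2280×√(1/29 + 1/20) = 3.8448
t = (x̄₁ - x̄₂)/SE = (63 - 60)/3.8448 = 0.7803
df = 47, t-critical = ±1.678
Decision: fail to reject H₀

Answer: t = 0.7803, fail to reject H₀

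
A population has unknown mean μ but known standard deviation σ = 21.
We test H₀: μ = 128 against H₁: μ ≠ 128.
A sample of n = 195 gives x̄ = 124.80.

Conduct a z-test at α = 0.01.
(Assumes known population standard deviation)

Standard error: SE = σ/√n = 21/√195 = 1.5038
z-statistic: z = (x̄ - μ₀)/SE = (124.80 - 128)/1.5038 = -2.1279
Critical value: ±2.576
p-value = 0.0333
Decision: fail to reject H₀

Answer: z = -2.1279, fail to reject H₀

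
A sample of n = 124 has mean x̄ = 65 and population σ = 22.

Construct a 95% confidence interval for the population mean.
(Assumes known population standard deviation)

Answer: (61.1276, 68.8724)

Derivation:
Confidence level: 95%, α = 0.05
z_0.025 = 1.960
SE = σ/√n = 22/√124 = 1.9757
Margin of error = 1.960 × 1.9757 = 3.8724
CI: x̄ ± margin = 65 ± 3.8724
CI: (61.1276, 68.8724)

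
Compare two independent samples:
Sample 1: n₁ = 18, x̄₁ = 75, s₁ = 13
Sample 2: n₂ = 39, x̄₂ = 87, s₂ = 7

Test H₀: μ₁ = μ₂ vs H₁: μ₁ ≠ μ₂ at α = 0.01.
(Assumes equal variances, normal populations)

Pooled variance: s²_p = [17×13² + 38×7²]/(55) = 86.0909
s_p = 9.2785
SE = s_p×√(1/n₁ + 1/n₂) = 9.2785×√(1/18 + 1/39) = 2.6439
t = (x̄₁ - x̄₂)/SE = (75 - 87)/2.6439 = -4.5387
df = 55, t-critical = ±2.668
Decision: reject H₀

Answer: t = -4.5387, reject H₀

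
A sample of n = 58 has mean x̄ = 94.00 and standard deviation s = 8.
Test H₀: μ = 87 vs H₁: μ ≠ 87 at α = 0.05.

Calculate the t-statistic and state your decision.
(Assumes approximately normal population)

df = n - 1 = 57
SE = s/√n = 8/√58 = 1.0505
t = (x̄ - μ₀)/SE = (94.00 - 87)/1.0505 = 6.6635
Critical value: t_{0.025,57} = ±2.002
p-value < 0.0001
Decision: reject H₀

Answer: t = 6.6635, reject H₀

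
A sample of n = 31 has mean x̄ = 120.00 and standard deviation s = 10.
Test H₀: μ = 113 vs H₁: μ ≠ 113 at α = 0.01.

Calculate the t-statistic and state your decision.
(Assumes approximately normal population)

Answer: t = 3.8973, reject H₀

Derivation:
df = n - 1 = 30
SE = s/√n = 10/√31 = 1.7961
t = (x̄ - μ₀)/SE = (120.00 - 113)/1.7961 = 3.8973
Critical value: t_{0.005,30} = ±2.750
p-value ≈ 0.0005
Decision: reject H₀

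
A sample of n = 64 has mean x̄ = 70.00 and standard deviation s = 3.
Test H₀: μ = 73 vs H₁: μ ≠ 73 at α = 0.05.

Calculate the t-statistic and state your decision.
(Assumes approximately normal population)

Answer: t = -8.0000, reject H₀

Derivation:
df = n - 1 = 63
SE = s/√n = 3/√64 = 0.3750
t = (x̄ - μ₀)/SE = (70.00 - 73)/0.3750 = -8.0000
Critical value: t_{0.025,63} = ±1.998
p-value < 0.0001
Decision: reject H₀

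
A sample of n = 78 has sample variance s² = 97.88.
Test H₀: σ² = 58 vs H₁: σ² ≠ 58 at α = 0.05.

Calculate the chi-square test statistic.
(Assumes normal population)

df = n - 1 = 77
χ² = (n-1)s²/σ₀² = 77×97.88/58 = 129.9441
Critical values: χ²_{0.975,77} = 54.623, χ²_{0.025,77} = 103.158
Rejection region: χ² < 54.623 or χ² > 103.158
Decision: reject H₀

Answer: χ² = 129.9441, reject H₀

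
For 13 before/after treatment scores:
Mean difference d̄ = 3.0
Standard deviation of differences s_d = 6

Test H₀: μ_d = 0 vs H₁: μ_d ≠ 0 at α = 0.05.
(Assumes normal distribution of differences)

Answer: t = 1.8028, fail to reject H₀

Derivation:
df = n - 1 = 12
SE = s_d/√n = 6/√13 = 1.6641
t = d̄/SE = 3.0/1.6641 = 1.8028
Critical value: t_{0.025,12} = ±2.179
p-value ≈ 0.0966
Decision: fail to reject H₀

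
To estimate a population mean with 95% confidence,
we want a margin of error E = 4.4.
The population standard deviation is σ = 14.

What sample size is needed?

z_0.025 = 1.960
n = (z×σ/E)² = (1.960×14/4.4)²
n = 38.8922
Round up: n = 39

Answer: n = 39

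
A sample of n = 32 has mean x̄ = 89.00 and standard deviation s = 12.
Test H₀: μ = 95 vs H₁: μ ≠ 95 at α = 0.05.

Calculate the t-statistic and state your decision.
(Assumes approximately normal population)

Answer: t = -2.8285, reject H₀

Derivation:
df = n - 1 = 31
SE = s/√n = 12/√32 = 2.1213
t = (x̄ - μ₀)/SE = (89.00 - 95)/2.1213 = -2.8285
Critical value: t_{0.025,31} = ±2.040
p-value ≈ 0.0081
Decision: reject H₀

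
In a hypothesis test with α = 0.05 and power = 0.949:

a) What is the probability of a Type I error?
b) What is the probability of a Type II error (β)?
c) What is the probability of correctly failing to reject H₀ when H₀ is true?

a) Type I error probability = α = 0.05
b) Power = P(reject H₀ | H₁ true) = 1 - β = 0.949, so Type II error probability = β = 1 - Power = 0.051
c) P(fail to reject H₀ | H₀ true) = 1 - α = 0.95

Answer: a) 0.05, b) 0.051, c) 0.95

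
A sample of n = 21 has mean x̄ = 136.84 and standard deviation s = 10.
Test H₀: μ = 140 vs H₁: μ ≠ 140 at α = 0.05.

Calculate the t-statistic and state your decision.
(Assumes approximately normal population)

df = n - 1 = 20
SE = s/√n = 10/√21 = 2.1822
t = (x̄ - μ₀)/SE = (136.84 - 140)/2.1822 = -1.4481
Critical value: t_{0.025,20} = ±2.086
p-value ≈ 0.1631
Decision: fail to reject H₀

Answer: t = -1.4481, fail to reject H₀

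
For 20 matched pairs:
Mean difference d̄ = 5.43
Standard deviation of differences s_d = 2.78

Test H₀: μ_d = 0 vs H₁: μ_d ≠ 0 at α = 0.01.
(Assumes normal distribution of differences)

Answer: t = 8.7355, reject H₀

Derivation:
df = n - 1 = 19
SE = s_d/√n = 2.78/√20 = 0.6216
t = d̄/SE = 5.43/0.6216 = 8.7355
Critical value: t_{0.005,19} = ±2.861
p-value < 0.0001
Decision: reject H₀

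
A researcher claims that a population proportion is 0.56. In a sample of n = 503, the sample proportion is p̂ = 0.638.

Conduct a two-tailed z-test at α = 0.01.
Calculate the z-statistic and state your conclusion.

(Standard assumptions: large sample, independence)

Answer: z = 3.5241, reject H₀

Derivation:
H₀: p = 0.56, H₁: p ≠ 0.56
Standard error: SE = √(p₀(1-p₀)/n) = √(0.56×0.44/503) = 0.022133
z-statistic: z = (p̂ - p₀)/SE = (0.638 - 0.56)/0.022133 = 3.5241
Critical value: z_0.005 = ±2.576
p-value = 0.0004
Decision: reject H₀ at α = 0.01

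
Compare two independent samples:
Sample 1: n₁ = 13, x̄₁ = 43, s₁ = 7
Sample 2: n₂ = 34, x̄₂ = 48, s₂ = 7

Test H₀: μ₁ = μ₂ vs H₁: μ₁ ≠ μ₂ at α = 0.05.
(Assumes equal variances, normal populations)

Pooled variance: s²_p = [12×7² + 33×7²]/(45) = 49.0000
s_p = 7.0000
SE = s_p×√(1/n₁ + 1/n₂) = 7.0000×√(1/13 + 1/34) = 2.2826
t = (x̄₁ - x̄₂)/SE = (43 - 48)/2.2826 = -2.1905
df = 45, t-critical = ±2.014
Decision: reject H₀

Answer: t = -2.1905, reject H₀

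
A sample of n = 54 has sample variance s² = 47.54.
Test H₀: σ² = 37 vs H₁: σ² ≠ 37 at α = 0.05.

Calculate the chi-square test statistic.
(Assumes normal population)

df = n - 1 = 53
χ² = (n-1)s²/σ₀² = 53×47.54/37 = 68.0978
Critical values: χ²_{0.975,53} = 34.776, χ²_{0.025,53} = 75.002
Rejection region: χ² < 34.776 or χ² > 75.002
Decision: fail to reject H₀

Answer: χ² = 68.0978, fail to reject H₀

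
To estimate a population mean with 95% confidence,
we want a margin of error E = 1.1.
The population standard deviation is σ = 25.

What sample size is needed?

Answer: n = 1985

Derivation:
z_0.025 = 1.960
n = (z×σ/E)² = (1.960×25/1.1)²
n = 1984.2975
Round up: n = 1985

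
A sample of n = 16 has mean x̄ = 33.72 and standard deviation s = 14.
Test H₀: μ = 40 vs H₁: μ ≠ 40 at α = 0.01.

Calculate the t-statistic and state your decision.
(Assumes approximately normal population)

Answer: t = -1.7943, fail to reject H₀

Derivation:
df = n - 1 = 15
SE = s/√n = 14/√16 = 3.5000
t = (x̄ - μ₀)/SE = (33.72 - 40)/3.5000 = -1.7943
Critical value: t_{0.005,15} = ±2.947
p-value ≈ 0.0929
Decision: fail to reject H₀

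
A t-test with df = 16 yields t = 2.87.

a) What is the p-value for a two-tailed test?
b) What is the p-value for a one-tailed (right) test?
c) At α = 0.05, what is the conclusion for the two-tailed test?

Answer: a) 0.0111, b) 0.0056, c) reject H₀

Derivation:
Using t-distribution with df = 16:
a) Two-tailed: p = 2×P(T > 2.87) = 0.0111
b) One-tailed: p = P(T > 2.87) = 0.0056
c) 0.0111 < 0.05, reject H₀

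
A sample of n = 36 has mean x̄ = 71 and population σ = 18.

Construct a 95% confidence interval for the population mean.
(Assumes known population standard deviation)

Confidence level: 95%, α = 0.05
z_0.025 = 1.960
SE = σ/√n = 18/√36 = 3.0000
Margin of error = 1.960 × 3.0000 = 5.8800
CI: x̄ ± margin = 71 ± 5.8800
CI: (65.1200, 76.8800)

Answer: (65.1200, 76.8800)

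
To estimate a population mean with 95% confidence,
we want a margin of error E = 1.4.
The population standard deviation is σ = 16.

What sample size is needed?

z_0.025 = 1.960
n = (z×σ/E)² = (1.960×16/1.4)²
n = 501.7600
Round up: n = 502

Answer: n = 502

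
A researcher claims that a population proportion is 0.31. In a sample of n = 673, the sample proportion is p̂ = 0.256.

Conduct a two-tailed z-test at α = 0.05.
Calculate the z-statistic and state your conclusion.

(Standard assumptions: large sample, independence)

H₀: p = 0.31, H₁: p ≠ 0.31
Standard error: SE = √(p₀(1-p₀)/n) = √(0.31×0.69/673) = 0.017828
z-statistic: z = (p̂ - p₀)/SE = (0.256 - 0.31)/0.017828 = -3.0289
Critical value: z_0.025 = ±1.960
p-value = 0.0025
Decision: reject H₀ at α = 0.05

Answer: z = -3.0289, reject H₀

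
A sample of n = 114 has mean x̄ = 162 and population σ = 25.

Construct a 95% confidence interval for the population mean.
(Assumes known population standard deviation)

Confidence level: 95%, α = 0.05
z_0.025 = 1.960
SE = σ/√n = 25/√114 = 2.3415
Margin of error = 1.960 × 2.3415 = 4.5893
CI: x̄ ± margin = 162 ± 4.5893
CI: (157.4107, 166.5893)

Answer: (157.4107, 166.5893)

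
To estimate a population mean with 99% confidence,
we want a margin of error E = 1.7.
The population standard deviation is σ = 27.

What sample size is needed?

z_0.005 = 2.576
n = (z×σ/E)² = (2.576×27/1.7)²
n = 1673.8688
Round up: n = 1674

Answer: n = 1674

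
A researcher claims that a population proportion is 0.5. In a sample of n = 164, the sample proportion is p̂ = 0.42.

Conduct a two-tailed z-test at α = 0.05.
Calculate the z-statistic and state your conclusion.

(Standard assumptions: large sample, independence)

H₀: p = 0.5, H₁: p ≠ 0.5
Standard error: SE = √(p₀(1-p₀)/n) = √(0.5×0.5/164) = 0.039043
z-statistic: z = (p̂ - p₀)/SE = (0.42 - 0.5)/0.039043 = -2.0490
Critical value: z_0.025 = ±1.960
p-value = 0.0405
Decision: reject H₀ at α = 0.05

Answer: z = -2.0490, reject H₀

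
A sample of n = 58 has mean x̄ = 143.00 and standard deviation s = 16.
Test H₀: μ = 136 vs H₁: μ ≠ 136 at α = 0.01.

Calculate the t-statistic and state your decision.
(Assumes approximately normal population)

Answer: t = 3.3319, reject H₀

Derivation:
df = n - 1 = 57
SE = s/√n = 16/√58 = 2.1009
t = (x̄ - μ₀)/SE = (143.00 - 136)/2.1009 = 3.3319
Critical value: t_{0.005,57} = ±2.665
p-value ≈ 0.0015
Decision: reject H₀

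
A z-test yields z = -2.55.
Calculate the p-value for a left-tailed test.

Answer: p-value ≈ 0.0054

Derivation:
For z = -2.55:
p = P(Z < -2.55) = Φ(-2.55) = 0.0054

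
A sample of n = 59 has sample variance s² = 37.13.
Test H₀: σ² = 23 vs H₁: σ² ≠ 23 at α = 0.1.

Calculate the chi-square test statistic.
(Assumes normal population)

df = n - 1 = 58
χ² = (n-1)s²/σ₀² = 58×37.13/23 = 93.6322
Critical values: χ²_{0.95,58} = 41.492, χ²_{0.05,58} = 76.778
Rejection region: χ² < 41.492 or χ² > 76.778
Decision: reject H₀

Answer: χ² = 93.6322, reject H₀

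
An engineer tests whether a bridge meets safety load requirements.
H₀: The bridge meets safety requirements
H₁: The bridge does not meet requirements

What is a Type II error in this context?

A Type I error (probability α) occurs when we reject a true H₀.
A Type II error (probability β) occurs when we fail to reject a false H₀.

Answer: Declaring an unsafe bridge to be safe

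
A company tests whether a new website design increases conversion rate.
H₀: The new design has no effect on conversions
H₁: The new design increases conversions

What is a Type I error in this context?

Type I error (α): Rejecting H₀ when H₀ is true
Type II error (β): Failing to reject H₀ when H₁ is true

Answer: Switching to a new design that doesn't actually help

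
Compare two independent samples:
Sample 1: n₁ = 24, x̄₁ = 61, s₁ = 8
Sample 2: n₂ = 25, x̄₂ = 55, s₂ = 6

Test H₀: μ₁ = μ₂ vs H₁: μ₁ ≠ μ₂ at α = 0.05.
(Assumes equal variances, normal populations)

Answer: t = 2.9781, reject H₀

Derivation:
Pooled variance: s²_p = [23×8² + 24×6²]/(47) = 49.7021
s_p = 7.0500
SE = s_p×√(1/n₁ + 1/n₂) = 7.0500×√(1/24 + 1/25) = 2.0147
t = (x̄₁ - x̄₂)/SE = (61 - 55)/2.0147 = 2.9781
df = 47, t-critical = ±2.012
Decision: reject H₀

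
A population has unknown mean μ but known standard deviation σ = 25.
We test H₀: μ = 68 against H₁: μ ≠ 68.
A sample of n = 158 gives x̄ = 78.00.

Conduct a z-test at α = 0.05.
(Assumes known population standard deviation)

Standard error: SE = σ/√n = 25/√158 = 1.9889
z-statistic: z = (x̄ - μ₀)/SE = (78.00 - 68)/1.9889 = 5.0279
Critical value: ±1.960
p-value < 0.0001
Decision: reject H₀

Answer: z = 5.0279, reject H₀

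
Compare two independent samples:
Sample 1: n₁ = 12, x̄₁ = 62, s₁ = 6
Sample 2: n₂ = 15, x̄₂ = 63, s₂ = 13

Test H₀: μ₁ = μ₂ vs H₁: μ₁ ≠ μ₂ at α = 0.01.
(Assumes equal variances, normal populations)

Answer: t = -0.2456, fail to reject H₀

Derivation:
Pooled variance: s²_p = [11×6² + 14×13²]/(25) = 110.4800
s_p = 10.5109
SE = s_p×√(1/n₁ + 1/n₂) = 10.5109×√(1/12 + 1/15) = 4.0709
t = (x̄₁ - x̄₂)/SE = (62 - 63)/4.0709 = -0.2456
df = 25, t-critical = ±2.787
Decision: fail to reject H₀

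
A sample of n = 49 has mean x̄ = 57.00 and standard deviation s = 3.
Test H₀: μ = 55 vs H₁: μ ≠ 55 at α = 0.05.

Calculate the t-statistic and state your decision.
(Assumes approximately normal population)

Answer: t = 4.6664, reject H₀

Derivation:
df = n - 1 = 48
SE = s/√n = 3/√49 = 0.4286
t = (x̄ - μ₀)/SE = (57.00 - 55)/0.4286 = 4.6664
Critical value: t_{0.025,48} = ±2.011
p-value < 0.0001
Decision: reject H₀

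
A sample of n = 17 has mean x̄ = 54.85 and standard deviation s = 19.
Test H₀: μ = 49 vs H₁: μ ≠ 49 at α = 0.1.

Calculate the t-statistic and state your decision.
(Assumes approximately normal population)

df = n - 1 = 16
SE = s/√n = 19/√17 = 4.6082
t = (x̄ - μ₀)/SE = (54.85 - 49)/4.6082 = 1.2695
Critical value: t_{0.05,16} = ±1.746
p-value ≈ 0.2224
Decision: fail to reject H₀

Answer: t = 1.2695, fail to reject H₀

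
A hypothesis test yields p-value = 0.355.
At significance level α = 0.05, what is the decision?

Answer: fail to reject H₀

Derivation:
Compare p-value to α:
0.355 ≥ 0.05
Decision: fail to reject H₀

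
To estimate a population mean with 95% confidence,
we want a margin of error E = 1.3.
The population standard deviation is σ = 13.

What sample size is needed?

Answer: n = 385

Derivation:
z_0.025 = 1.960
n = (z×σ/E)² = (1.960×13/1.3)²
n = 384.1600
Round up: n = 385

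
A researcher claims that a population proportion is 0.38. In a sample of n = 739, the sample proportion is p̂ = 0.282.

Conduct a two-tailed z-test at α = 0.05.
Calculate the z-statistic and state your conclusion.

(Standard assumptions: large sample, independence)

H₀: p = 0.38, H₁: p ≠ 0.38
Standard error: SE = √(p₀(1-p₀)/n) = √(0.38×0.62/739) = 0.017855
z-statistic: z = (p̂ - p₀)/SE = (0.282 - 0.38)/0.017855 = -5.4887
Critical value: z_0.025 = ±1.960
p-value < 0.0001
Decision: reject H₀ at α = 0.05

Answer: z = -5.4887, reject H₀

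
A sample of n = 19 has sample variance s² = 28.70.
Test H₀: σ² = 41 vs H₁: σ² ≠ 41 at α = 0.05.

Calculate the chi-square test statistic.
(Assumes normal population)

Answer: χ² = 12.6000, fail to reject H₀

Derivation:
df = n - 1 = 18
χ² = (n-1)s²/σ₀² = 18×28.70/41 = 12.6000
Critical values: χ²_{0.975,18} = 8.231, χ²_{0.025,18} = 31.526
Rejection region: χ² < 8.231 or χ² > 31.526
Decision: fail to reject H₀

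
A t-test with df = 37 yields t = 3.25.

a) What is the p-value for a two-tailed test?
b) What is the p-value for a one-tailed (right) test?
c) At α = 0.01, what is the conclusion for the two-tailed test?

Using t-distribution with df = 37:
a) Two-tailed: p = 2×P(T > 3.25) = 0.0025
b) One-tailed: p = P(T > 3.25) = 0.0012
c) 0.0025 < 0.01, reject H₀

Answer: a) 0.0025, b) 0.0012, c) reject H₀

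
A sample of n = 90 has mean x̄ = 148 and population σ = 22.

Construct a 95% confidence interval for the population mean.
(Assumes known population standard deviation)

Answer: (143.4548, 152.5452)

Derivation:
Confidence level: 95%, α = 0.05
z_0.025 = 1.960
SE = σ/√n = 22/√90 = 2.3190
Margin of error = 1.960 × 2.3190 = 4.5452
CI: x̄ ± margin = 148 ± 4.5452
CI: (143.4548, 152.5452)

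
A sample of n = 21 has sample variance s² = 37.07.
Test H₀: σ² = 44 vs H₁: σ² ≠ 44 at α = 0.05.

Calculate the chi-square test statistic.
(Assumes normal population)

df = n - 1 = 20
χ² = (n-1)s²/σ₀² = 20×37.07/44 = 16.8500
Critical values: χ²_{0.975,20} = 9.591, χ²_{0.025,20} = 34.170
Rejection region: χ² < 9.591 or χ² > 34.170
Decision: fail to reject H₀

Answer: χ² = 16.8500, fail to reject H₀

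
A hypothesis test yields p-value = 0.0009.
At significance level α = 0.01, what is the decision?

Answer: reject H₀

Derivation:
Compare p-value to α:
0.0009 < 0.01
Decision: reject H₀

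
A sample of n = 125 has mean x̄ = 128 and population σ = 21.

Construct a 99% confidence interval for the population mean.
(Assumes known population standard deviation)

Confidence level: 99%, α = 0.01
z_0.005 = 2.576
SE = σ/√n = 21/√125 = 1.8783
Margin of error = 2.576 × 1.8783 = 4.8385
CI: x̄ ± margin = 128 ± 4.8385
CI: (123.1615, 132.8385)

Answer: (123.1615, 132.8385)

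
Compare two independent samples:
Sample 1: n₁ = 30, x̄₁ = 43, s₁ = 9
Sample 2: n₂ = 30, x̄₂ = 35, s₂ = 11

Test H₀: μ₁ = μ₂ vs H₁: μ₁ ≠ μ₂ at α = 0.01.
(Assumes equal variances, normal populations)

Pooled variance: s²_p = [29×9² + 29×11²]/(58) = 101.0000
s_p = 10.0499
SE = s_p×√(1/n₁ + 1/n₂) = 10.0499×√(1/30 + 1/30) = 2.5949
t = (x̄₁ - x̄₂)/SE = (43 - 35)/2.5949 = 3.0830
df = 58, t-critical = ±2.663
Decision: reject H₀

Answer: t = 3.0830, reject H₀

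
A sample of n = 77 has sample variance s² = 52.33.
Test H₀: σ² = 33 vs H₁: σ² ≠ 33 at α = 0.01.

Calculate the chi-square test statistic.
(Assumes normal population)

df = n - 1 = 76
χ² = (n-1)s²/σ₀² = 76×52.33/33 = 120.5176
Critical values: χ²_{0.995,76} = 47.997, χ²_{0.005,76} = 111.495
Rejection region: χ² < 47.997 or χ² > 111.495
Decision: reject H₀

Answer: χ² = 120.5176, reject H₀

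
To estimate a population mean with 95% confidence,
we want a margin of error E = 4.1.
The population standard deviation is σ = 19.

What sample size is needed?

z_0.025 = 1.960
n = (z×σ/E)² = (1.960×19/4.1)²
n = 82.4996
Round up: n = 83

Answer: n = 83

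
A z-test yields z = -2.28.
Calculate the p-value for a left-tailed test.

Answer: p-value ≈ 0.0113

Derivation:
For z = -2.28:
p = P(Z < -2.28) = Φ(-2.28) = 0.0113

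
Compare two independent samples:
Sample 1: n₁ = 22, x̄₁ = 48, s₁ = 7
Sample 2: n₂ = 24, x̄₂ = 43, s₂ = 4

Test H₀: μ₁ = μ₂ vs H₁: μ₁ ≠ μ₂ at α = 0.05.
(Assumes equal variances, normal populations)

Pooled variance: s²_p = [21×7² + 23×4²]/(44) = 31.7500
s_p = 5.6347
SE = s_p×√(1/n₁ + 1/n₂) = 5.6347×√(1/22 + 1/24) = 1.6632
t = (x̄₁ - x̄₂)/SE = (48 - 43)/1.6632 = 3.0063
df = 44, t-critical = ±2.015
Decision: reject H₀

Answer: t = 3.0063, reject H₀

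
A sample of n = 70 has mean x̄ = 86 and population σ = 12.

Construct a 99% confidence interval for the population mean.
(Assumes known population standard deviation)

Answer: (82.3052, 89.6948)

Derivation:
Confidence level: 99%, α = 0.01
z_0.005 = 2.576
SE = σ/√n = 12/√70 = 1.4343
Margin of error = 2.576 × 1.4343 = 3.6948
CI: x̄ ± margin = 86 ± 3.6948
CI: (82.3052, 89.6948)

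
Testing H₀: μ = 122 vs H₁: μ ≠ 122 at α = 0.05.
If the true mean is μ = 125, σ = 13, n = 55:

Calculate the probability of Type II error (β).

Answer: β ≈ 0.5980

Derivation:
SE = σ/√n = 13/√55 = 1.7529
Critical values: μ₀ ± z_0.025×SE = 122 ± 1.960×1.7529
Acceptance region: (118.5643, 125.4357)
Under H₁ (μ = 125): z_high = (125.4357 - 125)/1.7529 = 0.2486, z_low = (118.5643 - 125)/1.7529 = -3.6715
β = P(not reject | H₁) = Φ(0.2486) - Φ(-3.6715) ≈ 0.5980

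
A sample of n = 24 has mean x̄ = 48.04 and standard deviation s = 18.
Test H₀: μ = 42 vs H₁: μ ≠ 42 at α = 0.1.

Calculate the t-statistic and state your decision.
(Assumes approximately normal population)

df = n - 1 = 23
SE = s/√n = 18/√24 = 3.6742
t = (x̄ - μ₀)/SE = (48.04 - 42)/3.6742 = 1.6439
Critical value: t_{0.05,23} = ±1.714
p-value ≈ 0.1138
Decision: fail to reject H₀

Answer: t = 1.6439, fail to reject H₀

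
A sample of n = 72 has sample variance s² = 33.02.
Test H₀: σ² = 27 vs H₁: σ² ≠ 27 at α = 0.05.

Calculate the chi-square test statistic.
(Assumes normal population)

Answer: χ² = 86.8304, fail to reject H₀

Derivation:
df = n - 1 = 71
χ² = (n-1)s²/σ₀² = 71×33.02/27 = 86.8304
Critical values: χ²_{0.975,71} = 49.592, χ²_{0.025,71} = 96.189
Rejection region: χ² < 49.592 or χ² > 96.189
Decision: fail to reject H₀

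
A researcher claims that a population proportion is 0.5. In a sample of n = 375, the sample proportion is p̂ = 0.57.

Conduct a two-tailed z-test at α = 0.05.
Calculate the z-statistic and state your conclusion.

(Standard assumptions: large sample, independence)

H₀: p = 0.5, H₁: p ≠ 0.5
Standard error: SE = √(p₀(1-p₀)/n) = √(0.5×0.5/375) = 0.025820
z-statistic: z = (p̂ - p₀)/SE = (0.57 - 0.5)/0.025820 = 2.7111
Critical value: z_0.025 = ±1.960
p-value = 0.0067
Decision: reject H₀ at α = 0.05

Answer: z = 2.7111, reject H₀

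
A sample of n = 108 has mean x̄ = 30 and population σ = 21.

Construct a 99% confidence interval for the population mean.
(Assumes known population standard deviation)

Answer: (24.7947, 35.2053)

Derivation:
Confidence level: 99%, α = 0.01
z_0.005 = 2.576
SE = σ/√n = 21/√108 = 2.0207
Margin of error = 2.576 × 2.0207 = 5.2053
CI: x̄ ± margin = 30 ± 5.2053
CI: (24.7947, 35.2053)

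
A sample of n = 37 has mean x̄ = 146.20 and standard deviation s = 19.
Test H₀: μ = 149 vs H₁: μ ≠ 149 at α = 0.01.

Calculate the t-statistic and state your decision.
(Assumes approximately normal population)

Answer: t = -0.8964, fail to reject H₀

Derivation:
df = n - 1 = 36
SE = s/√n = 19/√37 = 3.1236
t = (x̄ - μ₀)/SE = (146.20 - 149)/3.1236 = -0.8964
Critical value: t_{0.005,36} = ±2.719
p-value ≈ 0.3760
Decision: fail to reject H₀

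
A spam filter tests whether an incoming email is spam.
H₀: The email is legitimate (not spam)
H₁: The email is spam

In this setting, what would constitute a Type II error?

Type I error: rejecting H₀ when it is actually true (false positive).
Type II error: failing to reject H₀ when H₁ is actually true (false negative).

Answer: Letting a spam email through to the inbox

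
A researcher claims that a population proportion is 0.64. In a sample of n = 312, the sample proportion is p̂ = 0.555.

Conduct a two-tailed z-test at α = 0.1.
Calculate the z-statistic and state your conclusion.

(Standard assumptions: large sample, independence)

H₀: p = 0.64, H₁: p ≠ 0.64
Standard error: SE = √(p₀(1-p₀)/n) = √(0.64×0.36/312) = 0.027175
z-statistic: z = (p̂ - p₀)/SE = (0.555 - 0.64)/0.027175 = -3.1279
Critical value: z_0.05 = ±1.645
p-value = 0.0018
Decision: reject H₀ at α = 0.1

Answer: z = -3.1279, reject H₀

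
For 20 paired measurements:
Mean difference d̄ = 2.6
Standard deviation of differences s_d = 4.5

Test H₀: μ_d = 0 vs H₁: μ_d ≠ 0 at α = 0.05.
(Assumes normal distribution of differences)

Answer: t = 2.5840, reject H₀

Derivation:
df = n - 1 = 19
SE = s_d/√n = 4.5/√20 = 1.0062
t = d̄/SE = 2.6/1.0062 = 2.5840
Critical value: t_{0.025,19} = ±2.093
p-value ≈ 0.0182
Decision: reject H₀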